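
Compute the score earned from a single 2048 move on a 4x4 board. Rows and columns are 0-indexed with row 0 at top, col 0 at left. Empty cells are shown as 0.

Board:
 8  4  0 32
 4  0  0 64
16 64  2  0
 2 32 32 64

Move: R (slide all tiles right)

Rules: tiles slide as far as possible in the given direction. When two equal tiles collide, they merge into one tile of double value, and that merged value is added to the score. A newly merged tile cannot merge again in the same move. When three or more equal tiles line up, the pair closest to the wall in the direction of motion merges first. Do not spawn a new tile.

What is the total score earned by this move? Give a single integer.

Answer: 64

Derivation:
Slide right:
row 0: [8, 4, 0, 32] -> [0, 8, 4, 32]  score +0 (running 0)
row 1: [4, 0, 0, 64] -> [0, 0, 4, 64]  score +0 (running 0)
row 2: [16, 64, 2, 0] -> [0, 16, 64, 2]  score +0 (running 0)
row 3: [2, 32, 32, 64] -> [0, 2, 64, 64]  score +64 (running 64)
Board after move:
 0  8  4 32
 0  0  4 64
 0 16 64  2
 0  2 64 64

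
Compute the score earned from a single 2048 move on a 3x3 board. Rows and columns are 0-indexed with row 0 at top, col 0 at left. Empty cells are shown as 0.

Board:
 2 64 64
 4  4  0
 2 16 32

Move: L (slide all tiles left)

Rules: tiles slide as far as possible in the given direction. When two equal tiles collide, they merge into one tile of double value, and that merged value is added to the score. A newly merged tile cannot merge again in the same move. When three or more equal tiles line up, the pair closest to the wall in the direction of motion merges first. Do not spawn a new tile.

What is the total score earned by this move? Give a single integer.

Slide left:
row 0: [2, 64, 64] -> [2, 128, 0]  score +128 (running 128)
row 1: [4, 4, 0] -> [8, 0, 0]  score +8 (running 136)
row 2: [2, 16, 32] -> [2, 16, 32]  score +0 (running 136)
Board after move:
  2 128   0
  8   0   0
  2  16  32

Answer: 136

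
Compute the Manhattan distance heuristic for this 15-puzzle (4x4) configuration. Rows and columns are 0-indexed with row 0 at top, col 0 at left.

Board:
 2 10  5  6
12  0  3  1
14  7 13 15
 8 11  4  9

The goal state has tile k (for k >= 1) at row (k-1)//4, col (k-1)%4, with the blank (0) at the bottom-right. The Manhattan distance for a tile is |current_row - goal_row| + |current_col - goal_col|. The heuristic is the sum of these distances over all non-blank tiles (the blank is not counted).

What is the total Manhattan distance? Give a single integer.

Answer: 42

Derivation:
Tile 2: (0,0)->(0,1) = 1
Tile 10: (0,1)->(2,1) = 2
Tile 5: (0,2)->(1,0) = 3
Tile 6: (0,3)->(1,1) = 3
Tile 12: (1,0)->(2,3) = 4
Tile 3: (1,2)->(0,2) = 1
Tile 1: (1,3)->(0,0) = 4
Tile 14: (2,0)->(3,1) = 2
Tile 7: (2,1)->(1,2) = 2
Tile 13: (2,2)->(3,0) = 3
Tile 15: (2,3)->(3,2) = 2
Tile 8: (3,0)->(1,3) = 5
Tile 11: (3,1)->(2,2) = 2
Tile 4: (3,2)->(0,3) = 4
Tile 9: (3,3)->(2,0) = 4
Sum: 1 + 2 + 3 + 3 + 4 + 1 + 4 + 2 + 2 + 3 + 2 + 5 + 2 + 4 + 4 = 42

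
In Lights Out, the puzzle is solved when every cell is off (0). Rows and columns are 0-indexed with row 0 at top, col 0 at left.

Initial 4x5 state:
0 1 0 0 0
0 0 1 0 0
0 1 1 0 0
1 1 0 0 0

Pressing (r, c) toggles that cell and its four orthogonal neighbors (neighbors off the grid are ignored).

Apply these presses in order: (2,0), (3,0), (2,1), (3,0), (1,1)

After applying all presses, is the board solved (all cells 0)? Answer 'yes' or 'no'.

Answer: yes

Derivation:
After press 1 at (2,0):
0 1 0 0 0
1 0 1 0 0
1 0 1 0 0
0 1 0 0 0

After press 2 at (3,0):
0 1 0 0 0
1 0 1 0 0
0 0 1 0 0
1 0 0 0 0

After press 3 at (2,1):
0 1 0 0 0
1 1 1 0 0
1 1 0 0 0
1 1 0 0 0

After press 4 at (3,0):
0 1 0 0 0
1 1 1 0 0
0 1 0 0 0
0 0 0 0 0

After press 5 at (1,1):
0 0 0 0 0
0 0 0 0 0
0 0 0 0 0
0 0 0 0 0

Lights still on: 0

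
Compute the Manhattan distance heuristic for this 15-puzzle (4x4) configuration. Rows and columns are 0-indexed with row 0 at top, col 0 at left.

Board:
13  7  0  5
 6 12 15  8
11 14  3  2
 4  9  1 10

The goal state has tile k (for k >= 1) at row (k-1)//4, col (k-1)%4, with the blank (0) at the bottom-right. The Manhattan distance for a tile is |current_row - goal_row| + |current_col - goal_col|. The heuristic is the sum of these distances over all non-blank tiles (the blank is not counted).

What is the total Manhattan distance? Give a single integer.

Answer: 40

Derivation:
Tile 13: (0,0)->(3,0) = 3
Tile 7: (0,1)->(1,2) = 2
Tile 5: (0,3)->(1,0) = 4
Tile 6: (1,0)->(1,1) = 1
Tile 12: (1,1)->(2,3) = 3
Tile 15: (1,2)->(3,2) = 2
Tile 8: (1,3)->(1,3) = 0
Tile 11: (2,0)->(2,2) = 2
Tile 14: (2,1)->(3,1) = 1
Tile 3: (2,2)->(0,2) = 2
Tile 2: (2,3)->(0,1) = 4
Tile 4: (3,0)->(0,3) = 6
Tile 9: (3,1)->(2,0) = 2
Tile 1: (3,2)->(0,0) = 5
Tile 10: (3,3)->(2,1) = 3
Sum: 3 + 2 + 4 + 1 + 3 + 2 + 0 + 2 + 1 + 2 + 4 + 6 + 2 + 5 + 3 = 40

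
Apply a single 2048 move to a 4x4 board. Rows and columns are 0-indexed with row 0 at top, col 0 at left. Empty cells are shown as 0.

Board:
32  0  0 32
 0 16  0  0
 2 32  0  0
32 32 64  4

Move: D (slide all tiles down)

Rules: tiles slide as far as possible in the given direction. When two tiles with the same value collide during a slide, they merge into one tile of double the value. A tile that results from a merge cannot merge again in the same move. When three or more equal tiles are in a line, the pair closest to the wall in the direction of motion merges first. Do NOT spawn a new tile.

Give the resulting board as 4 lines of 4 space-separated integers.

Answer:  0  0  0  0
32  0  0  0
 2 16  0 32
32 64 64  4

Derivation:
Slide down:
col 0: [32, 0, 2, 32] -> [0, 32, 2, 32]
col 1: [0, 16, 32, 32] -> [0, 0, 16, 64]
col 2: [0, 0, 0, 64] -> [0, 0, 0, 64]
col 3: [32, 0, 0, 4] -> [0, 0, 32, 4]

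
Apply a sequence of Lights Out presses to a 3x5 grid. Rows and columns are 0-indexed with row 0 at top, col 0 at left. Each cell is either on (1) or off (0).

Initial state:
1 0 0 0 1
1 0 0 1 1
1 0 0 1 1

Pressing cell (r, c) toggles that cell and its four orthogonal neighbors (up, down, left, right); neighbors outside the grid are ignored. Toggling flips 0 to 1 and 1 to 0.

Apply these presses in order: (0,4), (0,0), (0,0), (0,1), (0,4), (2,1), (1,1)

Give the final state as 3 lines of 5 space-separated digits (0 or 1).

After press 1 at (0,4):
1 0 0 1 0
1 0 0 1 0
1 0 0 1 1

After press 2 at (0,0):
0 1 0 1 0
0 0 0 1 0
1 0 0 1 1

After press 3 at (0,0):
1 0 0 1 0
1 0 0 1 0
1 0 0 1 1

After press 4 at (0,1):
0 1 1 1 0
1 1 0 1 0
1 0 0 1 1

After press 5 at (0,4):
0 1 1 0 1
1 1 0 1 1
1 0 0 1 1

After press 6 at (2,1):
0 1 1 0 1
1 0 0 1 1
0 1 1 1 1

After press 7 at (1,1):
0 0 1 0 1
0 1 1 1 1
0 0 1 1 1

Answer: 0 0 1 0 1
0 1 1 1 1
0 0 1 1 1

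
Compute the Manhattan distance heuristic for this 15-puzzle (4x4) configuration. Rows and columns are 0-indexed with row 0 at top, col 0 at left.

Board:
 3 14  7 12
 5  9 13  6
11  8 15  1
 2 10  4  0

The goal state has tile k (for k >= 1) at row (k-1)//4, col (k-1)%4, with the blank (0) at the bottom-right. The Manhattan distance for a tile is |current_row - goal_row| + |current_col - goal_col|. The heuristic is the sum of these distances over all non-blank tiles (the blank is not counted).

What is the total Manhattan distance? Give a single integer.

Answer: 36

Derivation:
Tile 3: at (0,0), goal (0,2), distance |0-0|+|0-2| = 2
Tile 14: at (0,1), goal (3,1), distance |0-3|+|1-1| = 3
Tile 7: at (0,2), goal (1,2), distance |0-1|+|2-2| = 1
Tile 12: at (0,3), goal (2,3), distance |0-2|+|3-3| = 2
Tile 5: at (1,0), goal (1,0), distance |1-1|+|0-0| = 0
Tile 9: at (1,1), goal (2,0), distance |1-2|+|1-0| = 2
Tile 13: at (1,2), goal (3,0), distance |1-3|+|2-0| = 4
Tile 6: at (1,3), goal (1,1), distance |1-1|+|3-1| = 2
Tile 11: at (2,0), goal (2,2), distance |2-2|+|0-2| = 2
Tile 8: at (2,1), goal (1,3), distance |2-1|+|1-3| = 3
Tile 15: at (2,2), goal (3,2), distance |2-3|+|2-2| = 1
Tile 1: at (2,3), goal (0,0), distance |2-0|+|3-0| = 5
Tile 2: at (3,0), goal (0,1), distance |3-0|+|0-1| = 4
Tile 10: at (3,1), goal (2,1), distance |3-2|+|1-1| = 1
Tile 4: at (3,2), goal (0,3), distance |3-0|+|2-3| = 4
Sum: 2 + 3 + 1 + 2 + 0 + 2 + 4 + 2 + 2 + 3 + 1 + 5 + 4 + 1 + 4 = 36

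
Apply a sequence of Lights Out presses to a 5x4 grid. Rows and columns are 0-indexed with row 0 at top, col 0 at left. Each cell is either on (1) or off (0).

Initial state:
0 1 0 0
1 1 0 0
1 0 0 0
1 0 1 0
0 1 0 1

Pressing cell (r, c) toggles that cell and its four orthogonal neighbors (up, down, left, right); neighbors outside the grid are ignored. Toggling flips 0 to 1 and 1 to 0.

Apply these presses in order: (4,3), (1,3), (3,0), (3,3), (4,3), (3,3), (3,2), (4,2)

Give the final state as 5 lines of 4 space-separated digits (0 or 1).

Answer: 0 1 0 1
1 1 1 1
0 0 1 1
0 0 1 1
1 0 0 0

Derivation:
After press 1 at (4,3):
0 1 0 0
1 1 0 0
1 0 0 0
1 0 1 1
0 1 1 0

After press 2 at (1,3):
0 1 0 1
1 1 1 1
1 0 0 1
1 0 1 1
0 1 1 0

After press 3 at (3,0):
0 1 0 1
1 1 1 1
0 0 0 1
0 1 1 1
1 1 1 0

After press 4 at (3,3):
0 1 0 1
1 1 1 1
0 0 0 0
0 1 0 0
1 1 1 1

After press 5 at (4,3):
0 1 0 1
1 1 1 1
0 0 0 0
0 1 0 1
1 1 0 0

After press 6 at (3,3):
0 1 0 1
1 1 1 1
0 0 0 1
0 1 1 0
1 1 0 1

After press 7 at (3,2):
0 1 0 1
1 1 1 1
0 0 1 1
0 0 0 1
1 1 1 1

After press 8 at (4,2):
0 1 0 1
1 1 1 1
0 0 1 1
0 0 1 1
1 0 0 0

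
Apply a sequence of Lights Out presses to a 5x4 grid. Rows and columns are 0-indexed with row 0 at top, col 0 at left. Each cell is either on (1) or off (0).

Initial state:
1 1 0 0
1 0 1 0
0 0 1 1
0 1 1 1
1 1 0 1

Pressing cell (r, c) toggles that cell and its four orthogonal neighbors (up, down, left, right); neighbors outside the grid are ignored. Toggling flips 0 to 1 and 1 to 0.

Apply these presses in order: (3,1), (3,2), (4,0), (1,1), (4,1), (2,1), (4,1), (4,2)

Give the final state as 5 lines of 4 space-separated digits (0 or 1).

Answer: 1 0 0 0
0 0 0 0
1 1 1 1
0 0 0 0
0 0 0 0

Derivation:
After press 1 at (3,1):
1 1 0 0
1 0 1 0
0 1 1 1
1 0 0 1
1 0 0 1

After press 2 at (3,2):
1 1 0 0
1 0 1 0
0 1 0 1
1 1 1 0
1 0 1 1

After press 3 at (4,0):
1 1 0 0
1 0 1 0
0 1 0 1
0 1 1 0
0 1 1 1

After press 4 at (1,1):
1 0 0 0
0 1 0 0
0 0 0 1
0 1 1 0
0 1 1 1

After press 5 at (4,1):
1 0 0 0
0 1 0 0
0 0 0 1
0 0 1 0
1 0 0 1

After press 6 at (2,1):
1 0 0 0
0 0 0 0
1 1 1 1
0 1 1 0
1 0 0 1

After press 7 at (4,1):
1 0 0 0
0 0 0 0
1 1 1 1
0 0 1 0
0 1 1 1

After press 8 at (4,2):
1 0 0 0
0 0 0 0
1 1 1 1
0 0 0 0
0 0 0 0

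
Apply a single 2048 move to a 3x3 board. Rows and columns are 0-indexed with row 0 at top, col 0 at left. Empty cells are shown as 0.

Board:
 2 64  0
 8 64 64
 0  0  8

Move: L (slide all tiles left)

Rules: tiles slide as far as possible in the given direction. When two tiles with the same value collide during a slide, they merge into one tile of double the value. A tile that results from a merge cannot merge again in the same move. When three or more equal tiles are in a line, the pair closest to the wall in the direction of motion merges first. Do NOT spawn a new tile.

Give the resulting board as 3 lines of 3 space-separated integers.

Slide left:
row 0: [2, 64, 0] -> [2, 64, 0]
row 1: [8, 64, 64] -> [8, 128, 0]
row 2: [0, 0, 8] -> [8, 0, 0]

Answer:   2  64   0
  8 128   0
  8   0   0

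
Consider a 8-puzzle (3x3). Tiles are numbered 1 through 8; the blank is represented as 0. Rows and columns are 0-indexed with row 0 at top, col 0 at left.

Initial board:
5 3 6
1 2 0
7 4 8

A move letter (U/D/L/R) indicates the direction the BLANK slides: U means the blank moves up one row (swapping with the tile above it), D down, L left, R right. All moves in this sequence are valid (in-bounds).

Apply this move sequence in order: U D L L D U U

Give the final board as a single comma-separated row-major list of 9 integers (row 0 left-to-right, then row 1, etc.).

After move 1 (U):
5 3 0
1 2 6
7 4 8

After move 2 (D):
5 3 6
1 2 0
7 4 8

After move 3 (L):
5 3 6
1 0 2
7 4 8

After move 4 (L):
5 3 6
0 1 2
7 4 8

After move 5 (D):
5 3 6
7 1 2
0 4 8

After move 6 (U):
5 3 6
0 1 2
7 4 8

After move 7 (U):
0 3 6
5 1 2
7 4 8

Answer: 0, 3, 6, 5, 1, 2, 7, 4, 8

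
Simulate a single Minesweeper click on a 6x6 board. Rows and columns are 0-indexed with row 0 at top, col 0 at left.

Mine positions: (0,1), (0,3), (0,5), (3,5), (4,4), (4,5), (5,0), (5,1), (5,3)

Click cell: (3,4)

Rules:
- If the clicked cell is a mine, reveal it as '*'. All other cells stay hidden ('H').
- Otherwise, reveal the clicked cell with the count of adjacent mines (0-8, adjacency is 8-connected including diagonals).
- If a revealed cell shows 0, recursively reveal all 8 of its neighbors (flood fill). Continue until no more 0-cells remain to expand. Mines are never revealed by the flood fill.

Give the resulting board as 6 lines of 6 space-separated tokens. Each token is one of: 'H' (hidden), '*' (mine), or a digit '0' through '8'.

H H H H H H
H H H H H H
H H H H H H
H H H H 3 H
H H H H H H
H H H H H H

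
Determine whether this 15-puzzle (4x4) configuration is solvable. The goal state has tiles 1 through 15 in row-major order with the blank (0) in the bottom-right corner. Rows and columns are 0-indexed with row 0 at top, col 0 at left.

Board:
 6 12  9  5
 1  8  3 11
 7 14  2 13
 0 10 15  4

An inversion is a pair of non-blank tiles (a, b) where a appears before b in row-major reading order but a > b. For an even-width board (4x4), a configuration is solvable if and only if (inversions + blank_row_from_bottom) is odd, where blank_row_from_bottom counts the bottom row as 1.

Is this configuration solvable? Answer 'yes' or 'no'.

Inversions: 45
Blank is in row 3 (0-indexed from top), which is row 1 counting from the bottom (bottom = 1).
45 + 1 = 46, which is even, so the puzzle is not solvable.

Answer: no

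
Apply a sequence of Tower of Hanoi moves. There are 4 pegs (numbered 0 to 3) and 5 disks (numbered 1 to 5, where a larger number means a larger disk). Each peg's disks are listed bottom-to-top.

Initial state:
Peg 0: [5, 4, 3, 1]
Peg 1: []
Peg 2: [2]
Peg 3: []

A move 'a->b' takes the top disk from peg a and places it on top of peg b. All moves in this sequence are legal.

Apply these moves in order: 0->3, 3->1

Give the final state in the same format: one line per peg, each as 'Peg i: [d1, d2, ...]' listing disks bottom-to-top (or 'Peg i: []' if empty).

After move 1 (0->3):
Peg 0: [5, 4, 3]
Peg 1: []
Peg 2: [2]
Peg 3: [1]

After move 2 (3->1):
Peg 0: [5, 4, 3]
Peg 1: [1]
Peg 2: [2]
Peg 3: []

Answer: Peg 0: [5, 4, 3]
Peg 1: [1]
Peg 2: [2]
Peg 3: []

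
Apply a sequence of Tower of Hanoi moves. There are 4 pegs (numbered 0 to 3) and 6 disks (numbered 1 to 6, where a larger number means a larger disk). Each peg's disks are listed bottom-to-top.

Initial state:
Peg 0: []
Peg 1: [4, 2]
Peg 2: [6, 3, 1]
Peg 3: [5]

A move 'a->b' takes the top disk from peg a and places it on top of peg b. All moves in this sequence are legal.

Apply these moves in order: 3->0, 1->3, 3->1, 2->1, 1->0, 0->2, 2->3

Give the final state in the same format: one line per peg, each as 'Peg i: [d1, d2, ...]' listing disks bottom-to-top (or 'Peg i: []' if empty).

Answer: Peg 0: [5]
Peg 1: [4, 2]
Peg 2: [6, 3]
Peg 3: [1]

Derivation:
After move 1 (3->0):
Peg 0: [5]
Peg 1: [4, 2]
Peg 2: [6, 3, 1]
Peg 3: []

After move 2 (1->3):
Peg 0: [5]
Peg 1: [4]
Peg 2: [6, 3, 1]
Peg 3: [2]

After move 3 (3->1):
Peg 0: [5]
Peg 1: [4, 2]
Peg 2: [6, 3, 1]
Peg 3: []

After move 4 (2->1):
Peg 0: [5]
Peg 1: [4, 2, 1]
Peg 2: [6, 3]
Peg 3: []

After move 5 (1->0):
Peg 0: [5, 1]
Peg 1: [4, 2]
Peg 2: [6, 3]
Peg 3: []

After move 6 (0->2):
Peg 0: [5]
Peg 1: [4, 2]
Peg 2: [6, 3, 1]
Peg 3: []

After move 7 (2->3):
Peg 0: [5]
Peg 1: [4, 2]
Peg 2: [6, 3]
Peg 3: [1]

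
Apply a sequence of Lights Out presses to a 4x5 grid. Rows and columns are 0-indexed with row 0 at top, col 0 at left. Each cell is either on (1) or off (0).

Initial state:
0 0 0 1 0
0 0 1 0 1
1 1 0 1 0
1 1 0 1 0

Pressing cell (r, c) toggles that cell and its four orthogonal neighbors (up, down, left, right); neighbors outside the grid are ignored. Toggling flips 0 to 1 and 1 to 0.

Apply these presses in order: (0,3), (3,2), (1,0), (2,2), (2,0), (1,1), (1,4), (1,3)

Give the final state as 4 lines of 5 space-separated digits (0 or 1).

After press 1 at (0,3):
0 0 1 0 1
0 0 1 1 1
1 1 0 1 0
1 1 0 1 0

After press 2 at (3,2):
0 0 1 0 1
0 0 1 1 1
1 1 1 1 0
1 0 1 0 0

After press 3 at (1,0):
1 0 1 0 1
1 1 1 1 1
0 1 1 1 0
1 0 1 0 0

After press 4 at (2,2):
1 0 1 0 1
1 1 0 1 1
0 0 0 0 0
1 0 0 0 0

After press 5 at (2,0):
1 0 1 0 1
0 1 0 1 1
1 1 0 0 0
0 0 0 0 0

After press 6 at (1,1):
1 1 1 0 1
1 0 1 1 1
1 0 0 0 0
0 0 0 0 0

After press 7 at (1,4):
1 1 1 0 0
1 0 1 0 0
1 0 0 0 1
0 0 0 0 0

After press 8 at (1,3):
1 1 1 1 0
1 0 0 1 1
1 0 0 1 1
0 0 0 0 0

Answer: 1 1 1 1 0
1 0 0 1 1
1 0 0 1 1
0 0 0 0 0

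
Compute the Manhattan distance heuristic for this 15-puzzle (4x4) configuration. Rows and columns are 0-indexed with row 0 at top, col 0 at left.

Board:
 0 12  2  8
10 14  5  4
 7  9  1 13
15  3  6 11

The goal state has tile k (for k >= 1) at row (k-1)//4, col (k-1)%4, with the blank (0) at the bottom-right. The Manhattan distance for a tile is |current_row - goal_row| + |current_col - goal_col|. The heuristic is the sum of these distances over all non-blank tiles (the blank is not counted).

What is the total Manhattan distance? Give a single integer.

Tile 12: at (0,1), goal (2,3), distance |0-2|+|1-3| = 4
Tile 2: at (0,2), goal (0,1), distance |0-0|+|2-1| = 1
Tile 8: at (0,3), goal (1,3), distance |0-1|+|3-3| = 1
Tile 10: at (1,0), goal (2,1), distance |1-2|+|0-1| = 2
Tile 14: at (1,1), goal (3,1), distance |1-3|+|1-1| = 2
Tile 5: at (1,2), goal (1,0), distance |1-1|+|2-0| = 2
Tile 4: at (1,3), goal (0,3), distance |1-0|+|3-3| = 1
Tile 7: at (2,0), goal (1,2), distance |2-1|+|0-2| = 3
Tile 9: at (2,1), goal (2,0), distance |2-2|+|1-0| = 1
Tile 1: at (2,2), goal (0,0), distance |2-0|+|2-0| = 4
Tile 13: at (2,3), goal (3,0), distance |2-3|+|3-0| = 4
Tile 15: at (3,0), goal (3,2), distance |3-3|+|0-2| = 2
Tile 3: at (3,1), goal (0,2), distance |3-0|+|1-2| = 4
Tile 6: at (3,2), goal (1,1), distance |3-1|+|2-1| = 3
Tile 11: at (3,3), goal (2,2), distance |3-2|+|3-2| = 2
Sum: 4 + 1 + 1 + 2 + 2 + 2 + 1 + 3 + 1 + 4 + 4 + 2 + 4 + 3 + 2 = 36

Answer: 36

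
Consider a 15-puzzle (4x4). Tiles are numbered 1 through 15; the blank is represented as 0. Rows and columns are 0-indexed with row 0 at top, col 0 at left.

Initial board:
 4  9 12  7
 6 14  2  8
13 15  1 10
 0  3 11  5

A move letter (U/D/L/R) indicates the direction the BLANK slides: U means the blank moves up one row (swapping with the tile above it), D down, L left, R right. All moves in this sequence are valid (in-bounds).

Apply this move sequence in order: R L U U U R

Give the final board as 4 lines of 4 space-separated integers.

Answer:  9  0 12  7
 4 14  2  8
 6 15  1 10
13  3 11  5

Derivation:
After move 1 (R):
 4  9 12  7
 6 14  2  8
13 15  1 10
 3  0 11  5

After move 2 (L):
 4  9 12  7
 6 14  2  8
13 15  1 10
 0  3 11  5

After move 3 (U):
 4  9 12  7
 6 14  2  8
 0 15  1 10
13  3 11  5

After move 4 (U):
 4  9 12  7
 0 14  2  8
 6 15  1 10
13  3 11  5

After move 5 (U):
 0  9 12  7
 4 14  2  8
 6 15  1 10
13  3 11  5

After move 6 (R):
 9  0 12  7
 4 14  2  8
 6 15  1 10
13  3 11  5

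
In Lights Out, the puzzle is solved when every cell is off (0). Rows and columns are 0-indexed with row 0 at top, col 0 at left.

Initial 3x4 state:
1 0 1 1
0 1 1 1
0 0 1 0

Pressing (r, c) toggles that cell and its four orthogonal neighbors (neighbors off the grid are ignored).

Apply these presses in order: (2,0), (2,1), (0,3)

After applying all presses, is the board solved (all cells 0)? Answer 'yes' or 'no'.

Answer: no

Derivation:
After press 1 at (2,0):
1 0 1 1
1 1 1 1
1 1 1 0

After press 2 at (2,1):
1 0 1 1
1 0 1 1
0 0 0 0

After press 3 at (0,3):
1 0 0 0
1 0 1 0
0 0 0 0

Lights still on: 3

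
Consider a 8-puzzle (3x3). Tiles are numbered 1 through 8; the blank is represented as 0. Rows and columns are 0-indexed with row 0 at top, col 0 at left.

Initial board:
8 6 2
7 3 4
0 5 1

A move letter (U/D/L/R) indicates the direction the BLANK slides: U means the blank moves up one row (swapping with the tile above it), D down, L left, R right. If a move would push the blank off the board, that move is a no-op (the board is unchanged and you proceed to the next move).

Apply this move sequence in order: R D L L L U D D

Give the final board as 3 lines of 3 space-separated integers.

Answer: 8 6 2
7 3 4
0 5 1

Derivation:
After move 1 (R):
8 6 2
7 3 4
5 0 1

After move 2 (D):
8 6 2
7 3 4
5 0 1

After move 3 (L):
8 6 2
7 3 4
0 5 1

After move 4 (L):
8 6 2
7 3 4
0 5 1

After move 5 (L):
8 6 2
7 3 4
0 5 1

After move 6 (U):
8 6 2
0 3 4
7 5 1

After move 7 (D):
8 6 2
7 3 4
0 5 1

After move 8 (D):
8 6 2
7 3 4
0 5 1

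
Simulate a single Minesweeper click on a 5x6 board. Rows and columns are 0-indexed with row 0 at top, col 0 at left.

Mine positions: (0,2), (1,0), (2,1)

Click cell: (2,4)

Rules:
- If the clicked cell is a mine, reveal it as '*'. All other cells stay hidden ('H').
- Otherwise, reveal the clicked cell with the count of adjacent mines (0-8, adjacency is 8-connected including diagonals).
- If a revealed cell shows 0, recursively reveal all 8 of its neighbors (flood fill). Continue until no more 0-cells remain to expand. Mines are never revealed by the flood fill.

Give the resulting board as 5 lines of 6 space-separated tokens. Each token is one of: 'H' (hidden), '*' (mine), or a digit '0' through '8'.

H H H 1 0 0
H H 2 1 0 0
H H 1 0 0 0
1 1 1 0 0 0
0 0 0 0 0 0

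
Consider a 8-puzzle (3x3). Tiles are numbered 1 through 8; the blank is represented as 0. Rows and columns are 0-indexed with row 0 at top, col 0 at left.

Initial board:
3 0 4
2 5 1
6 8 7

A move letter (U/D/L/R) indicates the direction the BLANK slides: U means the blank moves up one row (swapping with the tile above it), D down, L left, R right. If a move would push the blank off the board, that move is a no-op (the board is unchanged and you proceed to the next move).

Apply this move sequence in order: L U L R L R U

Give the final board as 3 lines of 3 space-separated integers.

Answer: 3 0 4
2 5 1
6 8 7

Derivation:
After move 1 (L):
0 3 4
2 5 1
6 8 7

After move 2 (U):
0 3 4
2 5 1
6 8 7

After move 3 (L):
0 3 4
2 5 1
6 8 7

After move 4 (R):
3 0 4
2 5 1
6 8 7

After move 5 (L):
0 3 4
2 5 1
6 8 7

After move 6 (R):
3 0 4
2 5 1
6 8 7

After move 7 (U):
3 0 4
2 5 1
6 8 7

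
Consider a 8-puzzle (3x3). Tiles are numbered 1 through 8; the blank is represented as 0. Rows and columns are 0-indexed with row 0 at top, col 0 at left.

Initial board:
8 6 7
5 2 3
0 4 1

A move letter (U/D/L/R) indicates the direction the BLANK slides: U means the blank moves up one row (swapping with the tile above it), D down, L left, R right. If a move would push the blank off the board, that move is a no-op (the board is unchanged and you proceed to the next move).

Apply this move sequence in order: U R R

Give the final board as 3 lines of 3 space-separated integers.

After move 1 (U):
8 6 7
0 2 3
5 4 1

After move 2 (R):
8 6 7
2 0 3
5 4 1

After move 3 (R):
8 6 7
2 3 0
5 4 1

Answer: 8 6 7
2 3 0
5 4 1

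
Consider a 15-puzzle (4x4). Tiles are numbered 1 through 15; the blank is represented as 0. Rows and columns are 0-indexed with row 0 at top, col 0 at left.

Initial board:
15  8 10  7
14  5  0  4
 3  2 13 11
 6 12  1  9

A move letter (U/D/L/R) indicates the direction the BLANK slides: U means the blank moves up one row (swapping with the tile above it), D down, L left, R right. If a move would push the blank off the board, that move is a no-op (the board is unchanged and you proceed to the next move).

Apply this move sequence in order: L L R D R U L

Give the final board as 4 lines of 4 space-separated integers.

Answer: 15  8 10  7
14  0  2  4
 3 13  5 11
 6 12  1  9

Derivation:
After move 1 (L):
15  8 10  7
14  0  5  4
 3  2 13 11
 6 12  1  9

After move 2 (L):
15  8 10  7
 0 14  5  4
 3  2 13 11
 6 12  1  9

After move 3 (R):
15  8 10  7
14  0  5  4
 3  2 13 11
 6 12  1  9

After move 4 (D):
15  8 10  7
14  2  5  4
 3  0 13 11
 6 12  1  9

After move 5 (R):
15  8 10  7
14  2  5  4
 3 13  0 11
 6 12  1  9

After move 6 (U):
15  8 10  7
14  2  0  4
 3 13  5 11
 6 12  1  9

After move 7 (L):
15  8 10  7
14  0  2  4
 3 13  5 11
 6 12  1  9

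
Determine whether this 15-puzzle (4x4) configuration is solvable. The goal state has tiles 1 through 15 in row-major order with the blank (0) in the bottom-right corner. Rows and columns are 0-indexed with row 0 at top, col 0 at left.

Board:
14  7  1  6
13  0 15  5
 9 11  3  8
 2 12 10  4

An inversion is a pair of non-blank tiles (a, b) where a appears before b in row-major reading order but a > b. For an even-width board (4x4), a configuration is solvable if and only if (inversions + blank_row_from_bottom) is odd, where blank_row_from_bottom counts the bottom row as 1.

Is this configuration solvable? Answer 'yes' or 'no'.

Answer: no

Derivation:
Inversions: 59
Blank is in row 1 (0-indexed from top), which is row 3 counting from the bottom (bottom = 1).
59 + 3 = 62, which is even, so the puzzle is not solvable.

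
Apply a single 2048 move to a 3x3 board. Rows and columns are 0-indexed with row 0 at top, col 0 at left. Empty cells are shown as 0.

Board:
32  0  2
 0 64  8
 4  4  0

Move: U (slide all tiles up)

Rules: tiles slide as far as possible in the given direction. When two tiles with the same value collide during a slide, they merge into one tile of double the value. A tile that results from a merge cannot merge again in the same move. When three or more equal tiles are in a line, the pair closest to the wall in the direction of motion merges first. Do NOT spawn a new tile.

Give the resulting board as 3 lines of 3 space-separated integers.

Answer: 32 64  2
 4  4  8
 0  0  0

Derivation:
Slide up:
col 0: [32, 0, 4] -> [32, 4, 0]
col 1: [0, 64, 4] -> [64, 4, 0]
col 2: [2, 8, 0] -> [2, 8, 0]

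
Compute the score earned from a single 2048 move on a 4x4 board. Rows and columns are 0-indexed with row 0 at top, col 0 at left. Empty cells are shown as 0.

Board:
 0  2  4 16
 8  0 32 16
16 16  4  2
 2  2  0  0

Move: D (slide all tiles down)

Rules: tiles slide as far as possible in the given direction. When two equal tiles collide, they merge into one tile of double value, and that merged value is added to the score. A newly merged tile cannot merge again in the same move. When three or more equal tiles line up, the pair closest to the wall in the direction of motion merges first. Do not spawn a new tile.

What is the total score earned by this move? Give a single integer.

Slide down:
col 0: [0, 8, 16, 2] -> [0, 8, 16, 2]  score +0 (running 0)
col 1: [2, 0, 16, 2] -> [0, 2, 16, 2]  score +0 (running 0)
col 2: [4, 32, 4, 0] -> [0, 4, 32, 4]  score +0 (running 0)
col 3: [16, 16, 2, 0] -> [0, 0, 32, 2]  score +32 (running 32)
Board after move:
 0  0  0  0
 8  2  4  0
16 16 32 32
 2  2  4  2

Answer: 32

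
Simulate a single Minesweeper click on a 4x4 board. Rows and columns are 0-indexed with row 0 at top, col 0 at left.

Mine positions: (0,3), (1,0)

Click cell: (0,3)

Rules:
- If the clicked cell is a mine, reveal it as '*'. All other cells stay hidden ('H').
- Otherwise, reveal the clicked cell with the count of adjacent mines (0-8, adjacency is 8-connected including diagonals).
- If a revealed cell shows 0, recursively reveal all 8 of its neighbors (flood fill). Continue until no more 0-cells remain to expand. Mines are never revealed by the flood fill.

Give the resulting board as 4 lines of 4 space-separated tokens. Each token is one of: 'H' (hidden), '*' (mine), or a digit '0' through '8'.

H H H *
H H H H
H H H H
H H H H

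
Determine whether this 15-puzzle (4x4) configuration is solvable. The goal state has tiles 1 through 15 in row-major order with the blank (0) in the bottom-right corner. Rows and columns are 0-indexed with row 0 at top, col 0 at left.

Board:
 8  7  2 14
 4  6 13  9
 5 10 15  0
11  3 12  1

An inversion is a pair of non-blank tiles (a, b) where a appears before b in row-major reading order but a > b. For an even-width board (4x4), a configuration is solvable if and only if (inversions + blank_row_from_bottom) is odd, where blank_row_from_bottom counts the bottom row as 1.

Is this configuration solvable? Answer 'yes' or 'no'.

Answer: yes

Derivation:
Inversions: 51
Blank is in row 2 (0-indexed from top), which is row 2 counting from the bottom (bottom = 1).
51 + 2 = 53, which is odd, so the puzzle is solvable.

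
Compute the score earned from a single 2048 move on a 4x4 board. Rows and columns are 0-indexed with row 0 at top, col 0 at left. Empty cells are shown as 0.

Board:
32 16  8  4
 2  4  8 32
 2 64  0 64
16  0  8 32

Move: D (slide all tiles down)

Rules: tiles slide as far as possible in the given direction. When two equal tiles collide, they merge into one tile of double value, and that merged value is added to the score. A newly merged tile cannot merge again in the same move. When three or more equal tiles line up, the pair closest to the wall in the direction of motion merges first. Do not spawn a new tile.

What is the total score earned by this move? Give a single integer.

Answer: 20

Derivation:
Slide down:
col 0: [32, 2, 2, 16] -> [0, 32, 4, 16]  score +4 (running 4)
col 1: [16, 4, 64, 0] -> [0, 16, 4, 64]  score +0 (running 4)
col 2: [8, 8, 0, 8] -> [0, 0, 8, 16]  score +16 (running 20)
col 3: [4, 32, 64, 32] -> [4, 32, 64, 32]  score +0 (running 20)
Board after move:
 0  0  0  4
32 16  0 32
 4  4  8 64
16 64 16 32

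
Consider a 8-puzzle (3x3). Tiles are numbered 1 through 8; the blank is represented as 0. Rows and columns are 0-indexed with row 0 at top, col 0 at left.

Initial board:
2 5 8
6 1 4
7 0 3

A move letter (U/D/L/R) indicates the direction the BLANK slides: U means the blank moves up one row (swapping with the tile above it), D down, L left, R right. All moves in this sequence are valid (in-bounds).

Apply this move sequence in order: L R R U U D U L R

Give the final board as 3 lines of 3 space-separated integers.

After move 1 (L):
2 5 8
6 1 4
0 7 3

After move 2 (R):
2 5 8
6 1 4
7 0 3

After move 3 (R):
2 5 8
6 1 4
7 3 0

After move 4 (U):
2 5 8
6 1 0
7 3 4

After move 5 (U):
2 5 0
6 1 8
7 3 4

After move 6 (D):
2 5 8
6 1 0
7 3 4

After move 7 (U):
2 5 0
6 1 8
7 3 4

After move 8 (L):
2 0 5
6 1 8
7 3 4

After move 9 (R):
2 5 0
6 1 8
7 3 4

Answer: 2 5 0
6 1 8
7 3 4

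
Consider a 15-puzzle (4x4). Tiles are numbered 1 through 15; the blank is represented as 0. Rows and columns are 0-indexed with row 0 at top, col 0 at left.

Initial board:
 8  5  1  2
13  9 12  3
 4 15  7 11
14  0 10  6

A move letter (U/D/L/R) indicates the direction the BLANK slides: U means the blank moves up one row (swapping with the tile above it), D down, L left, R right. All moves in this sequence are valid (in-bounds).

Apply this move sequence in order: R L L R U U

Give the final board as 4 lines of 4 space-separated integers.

Answer:  8  5  1  2
13  0 12  3
 4  9  7 11
14 15 10  6

Derivation:
After move 1 (R):
 8  5  1  2
13  9 12  3
 4 15  7 11
14 10  0  6

After move 2 (L):
 8  5  1  2
13  9 12  3
 4 15  7 11
14  0 10  6

After move 3 (L):
 8  5  1  2
13  9 12  3
 4 15  7 11
 0 14 10  6

After move 4 (R):
 8  5  1  2
13  9 12  3
 4 15  7 11
14  0 10  6

After move 5 (U):
 8  5  1  2
13  9 12  3
 4  0  7 11
14 15 10  6

After move 6 (U):
 8  5  1  2
13  0 12  3
 4  9  7 11
14 15 10  6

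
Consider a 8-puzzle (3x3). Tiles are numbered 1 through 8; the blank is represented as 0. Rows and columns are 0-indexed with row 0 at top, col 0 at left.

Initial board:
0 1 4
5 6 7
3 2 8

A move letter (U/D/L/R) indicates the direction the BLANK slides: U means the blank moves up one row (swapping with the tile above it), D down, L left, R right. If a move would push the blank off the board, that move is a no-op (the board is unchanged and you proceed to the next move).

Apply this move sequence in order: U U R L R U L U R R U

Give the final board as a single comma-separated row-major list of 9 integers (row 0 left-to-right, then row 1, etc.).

After move 1 (U):
0 1 4
5 6 7
3 2 8

After move 2 (U):
0 1 4
5 6 7
3 2 8

After move 3 (R):
1 0 4
5 6 7
3 2 8

After move 4 (L):
0 1 4
5 6 7
3 2 8

After move 5 (R):
1 0 4
5 6 7
3 2 8

After move 6 (U):
1 0 4
5 6 7
3 2 8

After move 7 (L):
0 1 4
5 6 7
3 2 8

After move 8 (U):
0 1 4
5 6 7
3 2 8

After move 9 (R):
1 0 4
5 6 7
3 2 8

After move 10 (R):
1 4 0
5 6 7
3 2 8

After move 11 (U):
1 4 0
5 6 7
3 2 8

Answer: 1, 4, 0, 5, 6, 7, 3, 2, 8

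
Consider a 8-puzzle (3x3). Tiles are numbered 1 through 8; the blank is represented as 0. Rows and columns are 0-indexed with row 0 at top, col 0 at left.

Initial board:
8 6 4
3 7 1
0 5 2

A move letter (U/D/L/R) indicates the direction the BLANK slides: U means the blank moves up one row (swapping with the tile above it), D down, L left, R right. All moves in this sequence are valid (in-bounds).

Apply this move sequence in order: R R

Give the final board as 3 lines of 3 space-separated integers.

Answer: 8 6 4
3 7 1
5 2 0

Derivation:
After move 1 (R):
8 6 4
3 7 1
5 0 2

After move 2 (R):
8 6 4
3 7 1
5 2 0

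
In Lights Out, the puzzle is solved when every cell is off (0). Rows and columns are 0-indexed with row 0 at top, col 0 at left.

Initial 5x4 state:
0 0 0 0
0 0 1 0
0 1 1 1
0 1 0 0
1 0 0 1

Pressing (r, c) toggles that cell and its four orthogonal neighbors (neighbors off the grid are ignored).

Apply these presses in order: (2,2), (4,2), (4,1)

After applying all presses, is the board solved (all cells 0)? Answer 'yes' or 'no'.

Answer: yes

Derivation:
After press 1 at (2,2):
0 0 0 0
0 0 0 0
0 0 0 0
0 1 1 0
1 0 0 1

After press 2 at (4,2):
0 0 0 0
0 0 0 0
0 0 0 0
0 1 0 0
1 1 1 0

After press 3 at (4,1):
0 0 0 0
0 0 0 0
0 0 0 0
0 0 0 0
0 0 0 0

Lights still on: 0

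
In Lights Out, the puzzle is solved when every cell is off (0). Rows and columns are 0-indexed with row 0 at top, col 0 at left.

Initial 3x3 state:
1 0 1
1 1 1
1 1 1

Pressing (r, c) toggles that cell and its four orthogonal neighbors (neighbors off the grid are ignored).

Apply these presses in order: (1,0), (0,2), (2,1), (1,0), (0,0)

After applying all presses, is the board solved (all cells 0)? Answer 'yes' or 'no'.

After press 1 at (1,0):
0 0 1
0 0 1
0 1 1

After press 2 at (0,2):
0 1 0
0 0 0
0 1 1

After press 3 at (2,1):
0 1 0
0 1 0
1 0 0

After press 4 at (1,0):
1 1 0
1 0 0
0 0 0

After press 5 at (0,0):
0 0 0
0 0 0
0 0 0

Lights still on: 0

Answer: yes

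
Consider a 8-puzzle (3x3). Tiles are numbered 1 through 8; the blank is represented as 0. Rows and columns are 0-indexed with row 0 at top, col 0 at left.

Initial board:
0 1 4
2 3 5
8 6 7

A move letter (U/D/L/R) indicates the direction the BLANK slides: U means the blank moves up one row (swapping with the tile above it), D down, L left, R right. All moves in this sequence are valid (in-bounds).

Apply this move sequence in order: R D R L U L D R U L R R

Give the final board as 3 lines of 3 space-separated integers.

Answer: 2 4 0
3 1 5
8 6 7

Derivation:
After move 1 (R):
1 0 4
2 3 5
8 6 7

After move 2 (D):
1 3 4
2 0 5
8 6 7

After move 3 (R):
1 3 4
2 5 0
8 6 7

After move 4 (L):
1 3 4
2 0 5
8 6 7

After move 5 (U):
1 0 4
2 3 5
8 6 7

After move 6 (L):
0 1 4
2 3 5
8 6 7

After move 7 (D):
2 1 4
0 3 5
8 6 7

After move 8 (R):
2 1 4
3 0 5
8 6 7

After move 9 (U):
2 0 4
3 1 5
8 6 7

After move 10 (L):
0 2 4
3 1 5
8 6 7

After move 11 (R):
2 0 4
3 1 5
8 6 7

After move 12 (R):
2 4 0
3 1 5
8 6 7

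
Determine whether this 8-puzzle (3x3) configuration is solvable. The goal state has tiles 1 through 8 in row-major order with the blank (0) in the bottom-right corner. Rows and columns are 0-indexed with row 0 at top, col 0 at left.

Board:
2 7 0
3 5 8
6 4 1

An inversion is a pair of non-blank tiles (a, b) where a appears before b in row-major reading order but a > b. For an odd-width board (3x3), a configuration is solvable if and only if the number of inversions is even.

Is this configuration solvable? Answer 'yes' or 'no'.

Inversions (pairs i<j in row-major order where tile[i] > tile[j] > 0): 15
15 is odd, so the puzzle is not solvable.

Answer: no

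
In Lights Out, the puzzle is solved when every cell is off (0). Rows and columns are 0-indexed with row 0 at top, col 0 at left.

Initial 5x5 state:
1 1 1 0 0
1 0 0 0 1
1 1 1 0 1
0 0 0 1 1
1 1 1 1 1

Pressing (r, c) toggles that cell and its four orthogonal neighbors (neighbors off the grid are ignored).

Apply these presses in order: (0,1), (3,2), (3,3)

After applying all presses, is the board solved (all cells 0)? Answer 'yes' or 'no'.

Answer: no

Derivation:
After press 1 at (0,1):
0 0 0 0 0
1 1 0 0 1
1 1 1 0 1
0 0 0 1 1
1 1 1 1 1

After press 2 at (3,2):
0 0 0 0 0
1 1 0 0 1
1 1 0 0 1
0 1 1 0 1
1 1 0 1 1

After press 3 at (3,3):
0 0 0 0 0
1 1 0 0 1
1 1 0 1 1
0 1 0 1 0
1 1 0 0 1

Lights still on: 12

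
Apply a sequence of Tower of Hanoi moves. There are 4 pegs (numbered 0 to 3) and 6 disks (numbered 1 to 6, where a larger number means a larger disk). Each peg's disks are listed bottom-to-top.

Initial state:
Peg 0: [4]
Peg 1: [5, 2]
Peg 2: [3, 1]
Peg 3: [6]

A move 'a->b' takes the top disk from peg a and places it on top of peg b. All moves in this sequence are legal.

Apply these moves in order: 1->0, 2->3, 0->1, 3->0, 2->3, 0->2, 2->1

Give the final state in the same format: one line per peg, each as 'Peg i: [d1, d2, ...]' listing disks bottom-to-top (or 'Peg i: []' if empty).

Answer: Peg 0: [4]
Peg 1: [5, 2, 1]
Peg 2: []
Peg 3: [6, 3]

Derivation:
After move 1 (1->0):
Peg 0: [4, 2]
Peg 1: [5]
Peg 2: [3, 1]
Peg 3: [6]

After move 2 (2->3):
Peg 0: [4, 2]
Peg 1: [5]
Peg 2: [3]
Peg 3: [6, 1]

After move 3 (0->1):
Peg 0: [4]
Peg 1: [5, 2]
Peg 2: [3]
Peg 3: [6, 1]

After move 4 (3->0):
Peg 0: [4, 1]
Peg 1: [5, 2]
Peg 2: [3]
Peg 3: [6]

After move 5 (2->3):
Peg 0: [4, 1]
Peg 1: [5, 2]
Peg 2: []
Peg 3: [6, 3]

After move 6 (0->2):
Peg 0: [4]
Peg 1: [5, 2]
Peg 2: [1]
Peg 3: [6, 3]

After move 7 (2->1):
Peg 0: [4]
Peg 1: [5, 2, 1]
Peg 2: []
Peg 3: [6, 3]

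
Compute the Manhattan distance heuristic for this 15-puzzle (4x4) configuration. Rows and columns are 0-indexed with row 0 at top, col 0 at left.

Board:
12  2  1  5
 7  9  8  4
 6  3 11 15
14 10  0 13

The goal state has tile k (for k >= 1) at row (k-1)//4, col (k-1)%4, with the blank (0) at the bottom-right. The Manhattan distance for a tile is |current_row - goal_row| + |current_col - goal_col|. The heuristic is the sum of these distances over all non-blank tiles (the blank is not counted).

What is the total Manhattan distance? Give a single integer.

Tile 12: at (0,0), goal (2,3), distance |0-2|+|0-3| = 5
Tile 2: at (0,1), goal (0,1), distance |0-0|+|1-1| = 0
Tile 1: at (0,2), goal (0,0), distance |0-0|+|2-0| = 2
Tile 5: at (0,3), goal (1,0), distance |0-1|+|3-0| = 4
Tile 7: at (1,0), goal (1,2), distance |1-1|+|0-2| = 2
Tile 9: at (1,1), goal (2,0), distance |1-2|+|1-0| = 2
Tile 8: at (1,2), goal (1,3), distance |1-1|+|2-3| = 1
Tile 4: at (1,3), goal (0,3), distance |1-0|+|3-3| = 1
Tile 6: at (2,0), goal (1,1), distance |2-1|+|0-1| = 2
Tile 3: at (2,1), goal (0,2), distance |2-0|+|1-2| = 3
Tile 11: at (2,2), goal (2,2), distance |2-2|+|2-2| = 0
Tile 15: at (2,3), goal (3,2), distance |2-3|+|3-2| = 2
Tile 14: at (3,0), goal (3,1), distance |3-3|+|0-1| = 1
Tile 10: at (3,1), goal (2,1), distance |3-2|+|1-1| = 1
Tile 13: at (3,3), goal (3,0), distance |3-3|+|3-0| = 3
Sum: 5 + 0 + 2 + 4 + 2 + 2 + 1 + 1 + 2 + 3 + 0 + 2 + 1 + 1 + 3 = 29

Answer: 29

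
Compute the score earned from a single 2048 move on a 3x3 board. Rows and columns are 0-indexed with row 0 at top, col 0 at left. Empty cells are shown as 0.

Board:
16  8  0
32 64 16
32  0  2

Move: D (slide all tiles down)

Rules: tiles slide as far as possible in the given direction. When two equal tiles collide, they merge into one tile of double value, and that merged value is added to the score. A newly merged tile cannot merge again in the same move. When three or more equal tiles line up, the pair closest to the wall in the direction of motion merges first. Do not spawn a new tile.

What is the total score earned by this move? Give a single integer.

Slide down:
col 0: [16, 32, 32] -> [0, 16, 64]  score +64 (running 64)
col 1: [8, 64, 0] -> [0, 8, 64]  score +0 (running 64)
col 2: [0, 16, 2] -> [0, 16, 2]  score +0 (running 64)
Board after move:
 0  0  0
16  8 16
64 64  2

Answer: 64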